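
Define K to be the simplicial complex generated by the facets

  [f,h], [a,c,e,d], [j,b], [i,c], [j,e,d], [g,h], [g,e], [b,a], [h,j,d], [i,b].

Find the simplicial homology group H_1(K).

H_1 ≅ Z^3.

Take the total order a < b < c < d < e < f < g < h < i < j on the vertex set. Then K (dimension 3) consists of the simplices:

  0-simplices (10): a, b, c, d, e, f, g, h, i, j
  1-simplices (17): ab, ac, ad, ae, bi, bj, cd, ce, ci, de, dh, dj, eg, ej, fh, gh, hj
  2-simplices (6): acd, ace, ade, cde, dej, dhj
  3-simplices (1): acde

giving chain groups C_0 ≅ Z^10, C_1 ≅ Z^17, C_2 ≅ Z^6, C_3 ≅ Z^1.

The boundary map ∂_1: C_1 → C_0 sends each edge [p,q] (with p < q) to q − p. For instance
  ∂eg = g − e.
This gives a 10×17 integer matrix of rank 9; reducing to Smith normal form yields diagonal entries (1,1,1,1,1,1,1,1,1).

Boundary ∂_2: C_2 → C_1 acts by ∂[p,q,r] = [q,r] − [p,r] + [p,q]. For instance
  ∂cde = de − ce + cd,
  ∂acd = cd − ad + ac.
As a 17×6 matrix over Z this has rank 5, with invariant factors (1,1,1,1,1).

∂_3: C_3 → C_2 sends each 3-simplex σ to the alternating sum Σ_i (−1)^i (σ with its i-th vertex removed). For instance
  ∂acde = cde − ade + ace − acd.
As a 6×1 matrix over Z this has rank 1, with invariant factors (1).

From H_k ≅ ker(∂_k) / im(∂_{k+1}) we obtain:

  H_1: rank ker ∂_1 − rank ∂_2 = (17 − 9) − 5 = 3, and the invariant factors of ∂_2 are all 1, so H_1 ≅ Z^3.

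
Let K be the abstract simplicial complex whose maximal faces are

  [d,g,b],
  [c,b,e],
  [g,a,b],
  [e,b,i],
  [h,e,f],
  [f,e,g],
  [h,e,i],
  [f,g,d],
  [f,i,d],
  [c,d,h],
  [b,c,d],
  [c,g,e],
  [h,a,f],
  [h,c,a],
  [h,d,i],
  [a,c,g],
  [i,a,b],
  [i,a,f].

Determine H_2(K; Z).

H_2 = 0.

We work with the vertex ordering a < b < c < d < e < f < g < h < i. The simplices of K, each written with vertices in increasing order, are:

  0-simplices (9): a, b, c, d, e, f, g, h, i
  1-simplices (27): ab, ac, af, ag, ah, ai, bc, bd, be, bg, bi, cd, ce, cg, ch, df, dg, dh, di, ef, eg, eh, ei, fg, fh, fi, hi
  2-simplices (18): abg, abi, acg, ach, afh, afi, bcd, bce, bdg, bei, cdh, ceg, dfg, dfi, dhi, efg, efh, ehi

so the chain groups are C_0 ≅ Z^9, C_1 ≅ Z^27, C_2 ≅ Z^18.

Boundary ∂_1: C_1 → C_0 is given by ∂[p,q] = [q] − [p].
The 9×27 boundary matrix has rank 8 and Smith normal form diag(1,1,1,1,1,1,1,1).

The boundary map ∂_2: C_2 → C_1 acts by ∂[p,q,r] = [q,r] − [p,r] + [p,q]. For instance
  ∂dhi = hi − di + dh,
  ∂abg = bg − ag + ab.
This gives a 27×18 integer matrix of rank 18; reducing to Smith normal form yields diagonal entries (1,1,1,1,1,1,1,1,1,1,1,1,1,1,1,1,1,2).

From H_k ≅ ker(∂_k) / im(∂_{k+1}) we obtain:

  H_2: rank ker ∂_2 − rank ∂_3 = (18 − 18) − 0 = 0, and there is no ∂_3, so H_2 = 0.

(K is a triangulation of the Klein bottle.)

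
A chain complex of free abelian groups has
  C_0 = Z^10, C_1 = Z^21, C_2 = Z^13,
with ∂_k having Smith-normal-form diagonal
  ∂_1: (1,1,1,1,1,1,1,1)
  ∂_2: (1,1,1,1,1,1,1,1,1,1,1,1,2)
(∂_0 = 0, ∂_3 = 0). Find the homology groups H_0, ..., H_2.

H_0: b_0 = 10 − 0 − 8 = 2; torsion from ∂_1 factors > 1: none. So H_0 ≅ Z^2.
H_1: b_1 = 21 − 8 − 13 = 0; torsion from ∂_2 factors > 1: [2]. So H_1 ≅ Z/2.
H_2: b_2 = 13 − 13 − 0 = 0; torsion from ∂_3 factors > 1: none. So H_2 ≅ 0.

H_0 ≅ Z^2,  H_1 ≅ Z/2,  H_2 = 0.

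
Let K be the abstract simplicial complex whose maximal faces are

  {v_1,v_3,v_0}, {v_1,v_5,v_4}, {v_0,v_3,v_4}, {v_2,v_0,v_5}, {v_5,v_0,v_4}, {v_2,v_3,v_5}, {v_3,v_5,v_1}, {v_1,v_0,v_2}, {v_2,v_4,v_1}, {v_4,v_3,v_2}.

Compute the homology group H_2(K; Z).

We work with the vertex ordering v_0 < v_1 < v_2 < v_3 < v_4 < v_5. The simplices of K, each written with vertices in increasing order, are:

  0-simplices (6): [v_0], [v_1], [v_2], [v_3], [v_4], [v_5]
  1-simplices (15): (15 of them)
  2-simplices (10): [v_0,v_1,v_2], [v_0,v_1,v_3], [v_0,v_2,v_5], [v_0,v_3,v_4], [v_0,v_4,v_5], [v_1,v_2,v_4], [v_1,v_3,v_5], [v_1,v_4,v_5], [v_2,v_3,v_4], [v_2,v_3,v_5]

giving chain groups C_0 ≅ Z^6, C_1 ≅ Z^15, C_2 ≅ Z^10.

∂_1: C_1 → C_0 maps an edge to its endpoints' difference, ∂[p,q] = q − p. For instance
  ∂[v_0,v_4] = [v_4] − [v_0].
This gives a 6×15 integer matrix of rank 5; reducing to Smith normal form yields diagonal entries (1,1,1,1,1).

The boundary map ∂_2: C_2 → C_1 acts by ∂[p,q,r] = [q,r] − [p,r] + [p,q]. For instance
  ∂[v_2,v_3,v_4] = [v_3,v_4] − [v_2,v_4] + [v_2,v_3],
  ∂[v_0,v_2,v_5] = [v_2,v_5] − [v_0,v_5] + [v_0,v_2].
This gives a 15×10 integer matrix of rank 10; reducing to Smith normal form yields diagonal entries (1,1,1,1,1,1,1,1,1,2).

Now H_k = ker ∂_k / im ∂_{k+1}, so:

  H_2: rank ker ∂_2 − rank ∂_3 = (10 − 10) − 0 = 0, and there is no ∂_3, so H_2 = 0.

(K is a triangulation of the real projective plane RP^2.)

H_2 = 0.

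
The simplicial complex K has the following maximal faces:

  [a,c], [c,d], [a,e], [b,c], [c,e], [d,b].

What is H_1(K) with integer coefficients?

Fix the vertex order a < b < c < d < e and write every simplex with vertices in increasing order. Then dim K = 1 and the simplices of K are:

  0-simplices (5): a, b, c, d, e
  1-simplices (6): ac, ae, bc, bd, cd, ce

so the chain groups are C_0 ≅ Z^5, C_1 ≅ Z^6.

The boundary map ∂_1: C_1 → C_0 is given by ∂[p,q] = [q] − [p]. For instance
  ∂bd = d − b.
As a 5×6 matrix over Z this has rank 4, with invariant factors (1,1,1,1).

From H_k ≅ ker(∂_k) / im(∂_{k+1}) we obtain:

  H_1: rank ker ∂_1 − rank ∂_2 = (6 − 4) − 0 = 2, and there is no ∂_2, so H_1 = Z^2.

H_1 ≅ Z^2.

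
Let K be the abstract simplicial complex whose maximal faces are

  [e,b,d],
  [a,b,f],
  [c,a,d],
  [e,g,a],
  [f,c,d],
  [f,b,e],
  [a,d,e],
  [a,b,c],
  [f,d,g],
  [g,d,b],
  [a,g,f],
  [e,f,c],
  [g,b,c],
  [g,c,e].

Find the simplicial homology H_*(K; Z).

We work with the vertex ordering a < b < c < d < e < f < g. The simplices of K, each written with vertices in increasing order, are:

  0-simplices (7): a, b, c, d, e, f, g
  1-simplices (21): ab, ac, ad, ae, af, ag, bc, bd, be, bf, bg, cd, ce, cf, cg, de, df, dg, ef, eg, fg
  2-simplices (14): abc, abf, acd, ade, aeg, afg, bcg, bde, bdg, bef, cdf, cef, ceg, dfg

giving chain groups C_0 ≅ Z^7, C_1 ≅ Z^21, C_2 ≅ Z^14.

The boundary map ∂_1: C_1 → C_0 maps an edge to its endpoints' difference, ∂[p,q] = q − p.
As a 7×21 matrix over Z this has rank 6, with invariant factors (1,1,1,1,1,1).

Boundary ∂_2: C_2 → C_1 acts by ∂[p,q,r] = [q,r] − [p,r] + [p,q]. For instance
  ∂bdg = dg − bg + bd,
  ∂dfg = fg − dg + df.
The 21×14 boundary matrix has rank 13 and Smith normal form diag(1,1,1,1,1,1,1,1,1,1,1,1,1).

Reading off H_k = ker ∂_k / im ∂_{k+1}:

  H_0: rank C_0 − rank ∂_1 = 7 − 6 = 1, and the invariant factors of ∂_1 are all 1, so H_0 ≅ Z.
  H_1: rank ker ∂_1 − rank ∂_2 = (21 − 6) − 13 = 2, and the invariant factors of ∂_2 are all 1, so H_1 ≅ Z^2.
  H_2: rank ker ∂_2 − rank ∂_3 = (14 − 13) − 0 = 1, and there is no ∂_3, so H_2 ≅ Z.

(K is a triangulation of the torus T^2.)

H_0 ≅ Z,  H_1 ≅ Z^2,  H_2 ≅ Z.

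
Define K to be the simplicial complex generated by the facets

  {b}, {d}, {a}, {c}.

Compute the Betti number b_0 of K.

b_0 = 4.

Order the vertices as a < b < c < d. Listing each simplex with vertices in this order, K has dimension 0 with simplices:

  0-simplices (4): a, b, c, d

so the chain groups are C_0 ≅ Z^4.

Reading off H_k = ker ∂_k / im ∂_{k+1}:

  H_0: rank C_0 − rank ∂_1 = 4 − 0 = 4, and there is no ∂_1, so H_0 ≅ Z^4.

Hence the Betti numbers are b_0 = 4.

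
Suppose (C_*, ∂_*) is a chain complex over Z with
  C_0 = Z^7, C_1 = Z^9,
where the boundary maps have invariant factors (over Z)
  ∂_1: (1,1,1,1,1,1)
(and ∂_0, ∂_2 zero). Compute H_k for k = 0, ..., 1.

H_0 ≅ Z,  H_1 ≅ Z^3.

H_0: b_0 = 7 − 0 − 6 = 1; torsion from ∂_1 factors > 1: none. So H_0 ≅ Z.
H_1: b_1 = 9 − 6 − 0 = 3; torsion from ∂_2 factors > 1: none. So H_1 ≅ Z^3.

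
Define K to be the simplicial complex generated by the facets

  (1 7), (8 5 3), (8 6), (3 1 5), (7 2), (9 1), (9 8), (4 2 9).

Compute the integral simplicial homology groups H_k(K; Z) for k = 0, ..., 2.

H_0 ≅ Z,  H_1 ≅ Z^2,  H_2 = 0.

Take the total order 1 < 2 < 3 < 4 < 5 < 6 < 7 < 8 < 9 on the vertex set. Then K (dimension 2) consists of the simplices:

  0-simplices (9): [1], [2], [3], [4], [5], [6], [7], [8], [9]
  1-simplices (13): [1,3], [1,5], [1,7], [1,9], [2,4], [2,7], [2,9], [3,5], [3,8], [4,9], [5,8], [6,8], [8,9]
  2-simplices (3): [1,3,5], [2,4,9], [3,5,8]

so the chain groups are C_0 ≅ Z^9, C_1 ≅ Z^13, C_2 ≅ Z^3.

Boundary ∂_1: C_1 → C_0 sends each edge [p,q] (with p < q) to q − p. For instance
  ∂[1,7] = [7] − [1].
The resulting 9×13 matrix has rank 8, and its Smith normal form has invariant factors (1,1,1,1,1,1,1,1).

∂_2: C_2 → C_1 acts by ∂[p,q,r] = [q,r] − [p,r] + [p,q]. For instance
  ∂[1,3,5] = [3,5] − [1,5] + [1,3],
  ∂[2,4,9] = [4,9] − [2,9] + [2,4].
The resulting 13×3 matrix has rank 3, and its Smith normal form has invariant factors (1,1,1).

Computing H_k = (kernel of ∂_k) / (image of ∂_{k+1}):

  H_0: rank C_0 − rank ∂_1 = 9 − 8 = 1, and the invariant factors of ∂_1 are all 1, so H_0 ≅ Z.
  H_1: rank ker ∂_1 − rank ∂_2 = (13 − 8) − 3 = 2, and the invariant factors of ∂_2 are all 1, so H_1 ≅ Z^2.
  H_2: rank ker ∂_2 − rank ∂_3 = (3 − 3) − 0 = 0, and there is no ∂_3, so H_2 ≅ 0.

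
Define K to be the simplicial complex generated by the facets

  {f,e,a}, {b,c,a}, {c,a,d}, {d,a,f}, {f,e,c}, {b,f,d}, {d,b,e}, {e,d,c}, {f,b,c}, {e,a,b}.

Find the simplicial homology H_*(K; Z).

Order the vertices as a < b < c < d < e < f. Listing each simplex with vertices in this order, K has dimension 2 with simplices:

  0-simplices (6): a, b, c, d, e, f
  1-simplices (15): ab, ac, ad, ae, af, bc, bd, be, bf, cd, ce, cf, de, df, ef
  2-simplices (10): abc, abe, acd, adf, aef, bcf, bde, bdf, cde, cef

giving chain groups C_0 ≅ Z^6, C_1 ≅ Z^15, C_2 ≅ Z^10.

The boundary map ∂_1: C_1 → C_0 sends each edge [p,q] (with p < q) to q − p. For instance
  ∂bf = f − b.
The 6×15 boundary matrix has rank 5 and Smith normal form diag(1,1,1,1,1).

The boundary map ∂_2: C_2 → C_1 sends each 2-simplex [p,q,r] to [q,r] − [p,r] + [p,q]. For instance
  ∂bdf = df − bf + bd,
  ∂adf = df − af + ad.
The 15×10 boundary matrix has rank 10 and Smith normal form diag(1,1,1,1,1,1,1,1,1,2).

From H_k ≅ ker(∂_k) / im(∂_{k+1}) we obtain:

  H_0: rank C_0 − rank ∂_1 = 6 − 5 = 1, and the invariant factors of ∂_1 are all 1, so H_0 = Z.
  H_1: rank ker ∂_1 − rank ∂_2 = (15 − 5) − 10 = 0, and ∂_2 has invariant factor 2 > 1, so H_1 = Z/2.
  H_2: rank ker ∂_2 − rank ∂_3 = (10 − 10) − 0 = 0, and there is no ∂_3, so H_2 = 0.

H_0 = Z,  H_1 = Z/2,  H_2 = 0.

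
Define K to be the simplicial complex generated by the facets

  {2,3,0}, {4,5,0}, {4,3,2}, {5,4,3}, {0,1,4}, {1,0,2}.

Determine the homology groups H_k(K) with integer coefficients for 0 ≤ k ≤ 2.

H_0 = Z,  H_1 = Z,  H_2 = 0.

We work with the vertex ordering 0 < 1 < 2 < 3 < 4 < 5. The simplices of K, each written with vertices in increasing order, are:

  0-simplices (6): [0], [1], [2], [3], [4], [5]
  1-simplices (12): [0,1], [0,2], [0,3], [0,4], [0,5], [1,2], [1,4], [2,3], [2,4], [3,4], [3,5], [4,5]
  2-simplices (6): [0,1,2], [0,1,4], [0,2,3], [0,4,5], [2,3,4], [3,4,5]

giving chain groups C_0 ≅ Z^6, C_1 ≅ Z^12, C_2 ≅ Z^6.

∂_1: C_1 → C_0 is given by ∂[p,q] = [q] − [p]. For instance
  ∂[0,5] = [5] − [0].
The resulting 6×12 matrix has rank 5, and its Smith normal form has invariant factors (1,1,1,1,1).

∂_2: C_2 → C_1 maps a triangle to the signed sum of its edges. For instance
  ∂[0,4,5] = [4,5] − [0,5] + [0,4],
  ∂[2,3,4] = [3,4] − [2,4] + [2,3].
The 12×6 boundary matrix has rank 6 and Smith normal form diag(1,1,1,1,1,1).

Reading off H_k = ker ∂_k / im ∂_{k+1}:

  H_0: rank C_0 − rank ∂_1 = 6 − 5 = 1, and the invariant factors of ∂_1 are all 1, so H_0 = Z.
  H_1: rank ker ∂_1 − rank ∂_2 = (12 − 5) − 6 = 1, and the invariant factors of ∂_2 are all 1, so H_1 = Z.
  H_2: rank ker ∂_2 − rank ∂_3 = (6 − 6) − 0 = 0, and there is no ∂_3, so H_2 = 0.

(K is a triangulation of the cylinder S^1 x I.)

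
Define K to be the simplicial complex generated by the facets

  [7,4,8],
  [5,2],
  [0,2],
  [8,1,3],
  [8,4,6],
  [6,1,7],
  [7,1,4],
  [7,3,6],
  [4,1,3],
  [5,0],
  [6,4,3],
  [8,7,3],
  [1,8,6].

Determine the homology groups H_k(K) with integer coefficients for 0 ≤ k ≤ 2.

H_0 = Z^2,  H_1 = Z ⊕ Z/2Z,  H_2 = 0.

Take the total order 0 < 1 < 2 < 3 < 4 < 5 < 6 < 7 < 8 on the vertex set. Then K (dimension 2) consists of the simplices:

  0-simplices (9): [0], [1], [2], [3], [4], [5], [6], [7], [8]
  1-simplices (18): [0,2], [0,5], [1,3], [1,4], [1,6], [1,7], [1,8], [2,5], [3,4], [3,6], [3,7], [3,8], [4,6], [4,7], [4,8], [6,7], [6,8], [7,8]
  2-simplices (10): [1,3,4], [1,3,8], [1,4,7], [1,6,7], [1,6,8], [3,4,6], [3,6,7], [3,7,8], [4,6,8], [4,7,8]

so the chain groups are C_0 ≅ Z^9, C_1 ≅ Z^18, C_2 ≅ Z^10.

∂_1: C_1 → C_0 sends each edge [p,q] (with p < q) to q − p.
As a 9×18 matrix over Z this has rank 7, with invariant factors (1,1,1,1,1,1,1).

∂_2: C_2 → C_1 acts by ∂[p,q,r] = [q,r] − [p,r] + [p,q]. For instance
  ∂[4,7,8] = [7,8] − [4,8] + [4,7],
  ∂[3,4,6] = [4,6] − [3,6] + [3,4].
The 18×10 boundary matrix has rank 10 and Smith normal form diag(1,1,1,1,1,1,1,1,1,2).

From H_k ≅ ker(∂_k) / im(∂_{k+1}) we obtain:

  H_0: rank C_0 − rank ∂_1 = 9 − 7 = 2, and the invariant factors of ∂_1 are all 1, so H_0 ≅ Z^2.
  H_1: rank ker ∂_1 − rank ∂_2 = (18 − 7) − 10 = 1, and ∂_2 has invariant factor 2 > 1, so H_1 ≅ Z ⊕ Z/2Z.
  H_2: rank ker ∂_2 − rank ∂_3 = (10 − 10) − 0 = 0, and there is no ∂_3, so H_2 ≅ 0.

As a check, the Euler characteristic is 9 − 18 + 10 = 1, which agrees with 2 − 1 + 0 = 1.
(K is a triangulation of the disjoint union of the circle S^1 and the real projective plane RP^2.)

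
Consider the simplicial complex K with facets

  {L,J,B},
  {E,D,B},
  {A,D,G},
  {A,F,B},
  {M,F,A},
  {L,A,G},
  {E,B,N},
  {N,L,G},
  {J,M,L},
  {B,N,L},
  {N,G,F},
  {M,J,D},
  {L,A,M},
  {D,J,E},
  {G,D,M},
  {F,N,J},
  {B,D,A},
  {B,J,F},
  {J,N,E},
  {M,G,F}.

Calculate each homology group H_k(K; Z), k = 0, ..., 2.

H_0 ≅ Z,  H_1 ≅ Z ⊕ Z/2,  H_2 = 0.

We work with the vertex ordering A < B < D < E < F < G < J < L < M < N. The simplices of K, each written with vertices in increasing order, are:

  0-simplices (10): A, B, D, E, F, G, J, L, M, N
  1-simplices (30): AB, AD, AF, AG, AL, AM, BD, BE, BF, BJ, BL, BN, DE, DG, DJ, DM, EJ, EN, FG, FJ, FM, FN, GL, GM, GN, JL, JM, JN, LM, LN
  2-simplices (20): ABD, ABF, ADG, AFM, AGL, ALM, BDE, BEN, BFJ, BJL, BLN, DEJ, DGM, DJM, EJN, FGM, FGN, FJN, GLN, JLM

giving chain groups C_0 ≅ Z^10, C_1 ≅ Z^30, C_2 ≅ Z^20.

∂_1: C_1 → C_0 sends each edge [p,q] (with p < q) to q − p. For instance
  ∂AF = F − A.
This gives a 10×30 integer matrix of rank 9; reducing to Smith normal form yields diagonal entries (1,1,1,1,1,1,1,1,1).

Boundary ∂_2: C_2 → C_1 acts by ∂[p,q,r] = [q,r] − [p,r] + [p,q]. For instance
  ∂BJL = JL − BL + BJ,
  ∂ABF = BF − AF + AB.
As a 30×20 matrix over Z this has rank 20, with invariant factors (1,1,1,1,1,1,1,1,1,1,1,1,1,1,1,1,1,1,1,2).

Computing H_k = (kernel of ∂_k) / (image of ∂_{k+1}):

  H_0: rank C_0 − rank ∂_1 = 10 − 9 = 1, and the invariant factors of ∂_1 are all 1, so H_0 ≅ Z.
  H_1: rank ker ∂_1 − rank ∂_2 = (30 − 9) − 20 = 1, and ∂_2 has invariant factor 2 > 1, so H_1 ≅ Z ⊕ Z/2.
  H_2: rank ker ∂_2 − rank ∂_3 = (20 − 20) − 0 = 0, and there is no ∂_3, so H_2 ≅ 0.

As a check, the Euler characteristic is 10 − 30 + 20 = 0, which agrees with 1 − 1 + 0 = 0.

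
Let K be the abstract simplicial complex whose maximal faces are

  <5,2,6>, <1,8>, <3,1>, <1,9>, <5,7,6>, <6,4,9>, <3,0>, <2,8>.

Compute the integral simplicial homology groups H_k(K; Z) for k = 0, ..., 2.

H_0 ≅ Z,  H_1 ≅ Z,  H_2 = 0.

Fix the vertex order 0 < 1 < 2 < 3 < 4 < 5 < 6 < 7 < 8 < 9 and write every simplex with vertices in increasing order. Then dim K = 2 and the simplices of K are:

  0-simplices (10): [0], [1], [2], [3], [4], [5], [6], [7], [8], [9]
  1-simplices (13): [0,3], [1,3], [1,8], [1,9], [2,5], [2,6], [2,8], [4,6], [4,9], [5,6], [5,7], [6,7], [6,9]
  2-simplices (3): [2,5,6], [4,6,9], [5,6,7]

so the chain groups are C_0 ≅ Z^10, C_1 ≅ Z^13, C_2 ≅ Z^3.

The boundary map ∂_1: C_1 → C_0 maps an edge to its endpoints' difference, ∂[p,q] = q − p.
The resulting 10×13 matrix has rank 9, and its Smith normal form has invariant factors (1,1,1,1,1,1,1,1,1).

∂_2: C_2 → C_1 sends each 2-simplex [p,q,r] to [q,r] − [p,r] + [p,q]. For instance
  ∂[2,5,6] = [5,6] − [2,6] + [2,5],
  ∂[4,6,9] = [6,9] − [4,9] + [4,6].
The resulting 13×3 matrix has rank 3, and its Smith normal form has invariant factors (1,1,1).

Computing H_k = (kernel of ∂_k) / (image of ∂_{k+1}):

  H_0: rank C_0 − rank ∂_1 = 10 − 9 = 1, and the invariant factors of ∂_1 are all 1, so H_0 = Z.
  H_1: rank ker ∂_1 − rank ∂_2 = (13 − 9) − 3 = 1, and the invariant factors of ∂_2 are all 1, so H_1 = Z.
  H_2: rank ker ∂_2 − rank ∂_3 = (3 − 3) − 0 = 0, and there is no ∂_3, so H_2 = 0.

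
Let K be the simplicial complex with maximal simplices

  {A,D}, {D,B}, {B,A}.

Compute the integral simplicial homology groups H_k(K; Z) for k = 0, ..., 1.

H_0 ≅ Z,  H_1 ≅ Z.

Order the vertices as A < B < D. Listing each simplex with vertices in this order, K has dimension 1 with simplices:

  0-simplices (3): A, B, D
  1-simplices (3): AB, AD, BD

giving chain groups C_0 ≅ Z^3, C_1 ≅ Z^3.

The boundary map ∂_1: C_1 → C_0 maps an edge to its endpoints' difference, ∂[p,q] = q − p. For instance
  ∂BD = D − B.
As a 3×3 matrix over Z this has rank 2, with invariant factors (1,1).

Now H_k = ker ∂_k / im ∂_{k+1}, so:

  H_0: rank C_0 − rank ∂_1 = 3 − 2 = 1, and the invariant factors of ∂_1 are all 1, so H_0 ≅ Z.
  H_1: rank ker ∂_1 − rank ∂_2 = (3 − 2) − 0 = 1, and there is no ∂_2, so H_1 ≅ Z.

As a check, the Euler characteristic is 3 − 3 = 0, which agrees with 1 − 1 = 0.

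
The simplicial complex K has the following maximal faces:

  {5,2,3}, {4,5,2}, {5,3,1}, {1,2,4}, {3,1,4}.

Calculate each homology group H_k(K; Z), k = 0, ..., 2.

H_0 ≅ Z,  H_1 ≅ Z,  H_2 = 0.

Fix the vertex order 1 < 2 < 3 < 4 < 5 and write every simplex with vertices in increasing order. Then dim K = 2 and the simplices of K are:

  0-simplices (5): [1], [2], [3], [4], [5]
  1-simplices (10): [1,2], [1,3], [1,4], [1,5], [2,3], [2,4], [2,5], [3,4], [3,5], [4,5]
  2-simplices (5): [1,2,4], [1,3,4], [1,3,5], [2,3,5], [2,4,5]

giving chain groups C_0 ≅ Z^5, C_1 ≅ Z^10, C_2 ≅ Z^5.

∂_1: C_1 → C_0 sends each edge [p,q] (with p < q) to q − p. For instance
  ∂[1,3] = [3] − [1].
The 5×10 boundary matrix has rank 4 and Smith normal form diag(1,1,1,1).

The boundary map ∂_2: C_2 → C_1 maps a triangle to the signed sum of its edges. For instance
  ∂[1,2,4] = [2,4] − [1,4] + [1,2],
  ∂[1,3,4] = [3,4] − [1,4] + [1,3].
The resulting 10×5 matrix has rank 5, and its Smith normal form has invariant factors (1,1,1,1,1).

Now H_k = ker ∂_k / im ∂_{k+1}, so:

  H_0: rank C_0 − rank ∂_1 = 5 − 4 = 1, and the invariant factors of ∂_1 are all 1, so H_0 ≅ Z.
  H_1: rank ker ∂_1 − rank ∂_2 = (10 − 4) − 5 = 1, and the invariant factors of ∂_2 are all 1, so H_1 ≅ Z.
  H_2: rank ker ∂_2 − rank ∂_3 = (5 − 5) − 0 = 0, and there is no ∂_3, so H_2 ≅ 0.

(K is a triangulation of the Möbius band.)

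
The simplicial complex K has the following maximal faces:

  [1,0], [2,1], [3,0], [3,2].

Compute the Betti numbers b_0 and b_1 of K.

b_0 = 1, b_1 = 1.

Take the total order 0 < 1 < 2 < 3 on the vertex set. Then K (dimension 1) consists of the simplices:

  0-simplices (4): [0], [1], [2], [3]
  1-simplices (4): [0,1], [0,3], [1,2], [2,3]

Hence C_0 ≅ Z^4, C_1 ≅ Z^4.

The boundary map ∂_1: C_1 → C_0 maps an edge to its endpoints' difference, ∂[p,q] = q − p. For instance
  ∂[0,1] = [1] − [0].
The 4×4 boundary matrix has rank 3 and Smith normal form diag(1,1,1).

From H_k ≅ ker(∂_k) / im(∂_{k+1}) we obtain:

  H_0: rank C_0 − rank ∂_1 = 4 − 3 = 1, and the invariant factors of ∂_1 are all 1, so H_0 ≅ Z.
  H_1: rank ker ∂_1 − rank ∂_2 = (4 − 3) − 0 = 1, and there is no ∂_2, so H_1 ≅ Z.

Hence the Betti numbers are b_0 = 1, b_1 = 1.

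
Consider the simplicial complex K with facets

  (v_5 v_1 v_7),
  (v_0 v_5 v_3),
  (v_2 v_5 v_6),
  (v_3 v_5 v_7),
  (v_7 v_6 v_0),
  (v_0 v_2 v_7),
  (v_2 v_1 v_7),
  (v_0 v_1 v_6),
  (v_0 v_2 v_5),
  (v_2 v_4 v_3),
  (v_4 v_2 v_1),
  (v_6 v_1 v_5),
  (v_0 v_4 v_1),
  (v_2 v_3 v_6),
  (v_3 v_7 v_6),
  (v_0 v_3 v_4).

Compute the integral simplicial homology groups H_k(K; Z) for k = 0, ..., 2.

We work with the vertex ordering v_0 < v_1 < v_2 < v_3 < v_4 < v_5 < v_6 < v_7. The simplices of K, each written with vertices in increasing order, are:

  0-simplices (8): [v_0], [v_1], [v_2], [v_3], [v_4], [v_5], [v_6], [v_7]
  1-simplices (24): (24 of them)
  2-simplices (16): (16 of them)

giving chain groups C_0 ≅ Z^8, C_1 ≅ Z^24, C_2 ≅ Z^16.

∂_1: C_1 → C_0 sends each edge [p,q] (with p < q) to q − p. For instance
  ∂[v_0,v_7] = [v_7] − [v_0].
The 8×24 boundary matrix has rank 7 and Smith normal form diag(1,1,1,1,1,1,1).

∂_2: C_2 → C_1 maps a triangle to the signed sum of its edges. For instance
  ∂[v_1,v_5,v_6] = [v_5,v_6] − [v_1,v_6] + [v_1,v_5],
  ∂[v_1,v_2,v_4] = [v_2,v_4] − [v_1,v_4] + [v_1,v_2].
The resulting 24×16 matrix has rank 15, and its Smith normal form has invariant factors (1,1,1,1,1,1,1,1,1,1,1,1,1,1,1).

Reading off H_k = ker ∂_k / im ∂_{k+1}:

  H_0: rank C_0 − rank ∂_1 = 8 − 7 = 1, and the invariant factors of ∂_1 are all 1, so H_0 ≅ Z.
  H_1: rank ker ∂_1 − rank ∂_2 = (24 − 7) − 15 = 2, and the invariant factors of ∂_2 are all 1, so H_1 ≅ Z^2.
  H_2: rank ker ∂_2 − rank ∂_3 = (16 − 15) − 0 = 1, and there is no ∂_3, so H_2 ≅ Z.

As a check, the Euler characteristic is 8 − 24 + 16 = 0, which agrees with 1 − 2 + 1 = 0.
(K is a triangulation of the torus T^2.)

H_0 ≅ Z,  H_1 ≅ Z^2,  H_2 ≅ Z.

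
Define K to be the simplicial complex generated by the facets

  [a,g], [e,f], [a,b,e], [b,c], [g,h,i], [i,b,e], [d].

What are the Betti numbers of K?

We work with the vertex ordering a < b < c < d < e < f < g < h < i. The simplices of K, each written with vertices in increasing order, are:

  0-simplices (9): a, b, c, d, e, f, g, h, i
  1-simplices (11): ab, ae, ag, bc, be, bi, ef, ei, gh, gi, hi
  2-simplices (3): abe, bei, ghi

giving chain groups C_0 ≅ Z^9, C_1 ≅ Z^11, C_2 ≅ Z^3.

The boundary map ∂_1: C_1 → C_0 is given by ∂[p,q] = [q] − [p]. For instance
  ∂ef = f − e.
As a 9×11 matrix over Z this has rank 7, with invariant factors (1,1,1,1,1,1,1).

Boundary ∂_2: C_2 → C_1 sends each 2-simplex [p,q,r] to [q,r] − [p,r] + [p,q]. For instance
  ∂bei = ei − bi + be,
  ∂abe = be − ae + ab.
This gives a 11×3 integer matrix of rank 3; reducing to Smith normal form yields diagonal entries (1,1,1).

From H_k ≅ ker(∂_k) / im(∂_{k+1}) we obtain:

  H_0: rank C_0 − rank ∂_1 = 9 − 7 = 2, and the invariant factors of ∂_1 are all 1, so H_0 ≅ Z^2.
  H_1: rank ker ∂_1 − rank ∂_2 = (11 − 7) − 3 = 1, and the invariant factors of ∂_2 are all 1, so H_1 ≅ Z.
  H_2: rank ker ∂_2 − rank ∂_3 = (3 − 3) − 0 = 0, and there is no ∂_3, so H_2 ≅ 0.

As a check, the Euler characteristic is 9 − 11 + 3 = 1, which agrees with 2 − 1 + 0 = 1.

Hence the Betti numbers are b_0 = 2, b_1 = 1, b_2 = 0.

b_0 = 2, b_1 = 1, b_2 = 0.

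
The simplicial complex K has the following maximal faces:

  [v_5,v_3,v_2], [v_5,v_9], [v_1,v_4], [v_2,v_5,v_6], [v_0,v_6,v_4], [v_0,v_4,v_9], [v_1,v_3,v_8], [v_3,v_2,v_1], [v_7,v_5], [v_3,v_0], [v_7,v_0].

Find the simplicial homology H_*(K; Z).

Fix the vertex order v_0 < v_1 < v_2 < v_3 < v_4 < v_5 < v_6 < v_7 < v_8 < v_9 and write every simplex with vertices in increasing order. Then dim K = 2 and the simplices of K are:

  0-simplices (10): [v_0], [v_1], [v_2], [v_3], [v_4], [v_5], [v_6], [v_7], [v_8], [v_9]
  1-simplices (19): (19 of them)
  2-simplices (6): [v_0,v_4,v_6], [v_0,v_4,v_9], [v_1,v_2,v_3], [v_1,v_3,v_8], [v_2,v_3,v_5], [v_2,v_5,v_6]

Hence C_0 ≅ Z^10, C_1 ≅ Z^19, C_2 ≅ Z^6.

∂_1: C_1 → C_0 is given by ∂[p,q] = [q] − [p]. For instance
  ∂[v_0,v_7] = [v_7] − [v_0].
The 10×19 boundary matrix has rank 9 and Smith normal form diag(1,1,1,1,1,1,1,1,1).

∂_2: C_2 → C_1 sends each 2-simplex [p,q,r] to [q,r] − [p,r] + [p,q]. For instance
  ∂[v_1,v_2,v_3] = [v_2,v_3] − [v_1,v_3] + [v_1,v_2],
  ∂[v_2,v_3,v_5] = [v_3,v_5] − [v_2,v_5] + [v_2,v_3].
As a 19×6 matrix over Z this has rank 6, with invariant factors (1,1,1,1,1,1).

Now H_k = ker ∂_k / im ∂_{k+1}, so:

  H_0: rank C_0 − rank ∂_1 = 10 − 9 = 1, and the invariant factors of ∂_1 are all 1, so H_0 ≅ Z.
  H_1: rank ker ∂_1 − rank ∂_2 = (19 − 9) − 6 = 4, and the invariant factors of ∂_2 are all 1, so H_1 ≅ Z^4.
  H_2: rank ker ∂_2 − rank ∂_3 = (6 − 6) − 0 = 0, and there is no ∂_3, so H_2 ≅ 0.

H_0 ≅ Z,  H_1 ≅ Z^4,  H_2 = 0.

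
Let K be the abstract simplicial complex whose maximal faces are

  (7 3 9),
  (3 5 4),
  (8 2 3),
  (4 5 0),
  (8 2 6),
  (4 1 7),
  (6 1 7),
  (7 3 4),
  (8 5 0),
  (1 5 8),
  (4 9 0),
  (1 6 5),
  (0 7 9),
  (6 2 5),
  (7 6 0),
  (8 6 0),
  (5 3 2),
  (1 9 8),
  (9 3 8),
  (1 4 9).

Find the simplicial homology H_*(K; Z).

H_0 ≅ Z,  H_1 ≅ Z ⊕ Z/2,  H_2 = 0.

Take the total order 0 < 1 < 2 < 3 < 4 < 5 < 6 < 7 < 8 < 9 on the vertex set. Then K (dimension 2) consists of the simplices:

  0-simplices (10): [0], [1], [2], [3], [4], [5], [6], [7], [8], [9]
  1-simplices (30): (30 of them)
  2-simplices (20): (20 of them)

giving chain groups C_0 ≅ Z^10, C_1 ≅ Z^30, C_2 ≅ Z^20.

Boundary ∂_1: C_1 → C_0 sends each edge [p,q] (with p < q) to q − p.
As a 10×30 matrix over Z this has rank 9, with invariant factors (1,1,1,1,1,1,1,1,1).

Boundary ∂_2: C_2 → C_1 sends each 2-simplex [p,q,r] to [q,r] − [p,r] + [p,q]. For instance
  ∂[2,5,6] = [5,6] − [2,6] + [2,5],
  ∂[0,6,8] = [6,8] − [0,8] + [0,6].
The resulting 30×20 matrix has rank 20, and its Smith normal form has invariant factors (1,1,1,1,1,1,1,1,1,1,1,1,1,1,1,1,1,1,1,2).

Computing H_k = (kernel of ∂_k) / (image of ∂_{k+1}):

  H_0: rank C_0 − rank ∂_1 = 10 − 9 = 1, and the invariant factors of ∂_1 are all 1, so H_0 = Z.
  H_1: rank ker ∂_1 − rank ∂_2 = (30 − 9) − 20 = 1, and ∂_2 has invariant factor 2 > 1, so H_1 = Z ⊕ Z/2.
  H_2: rank ker ∂_2 − rank ∂_3 = (20 − 20) − 0 = 0, and there is no ∂_3, so H_2 = 0.

As a check, the Euler characteristic is 10 − 30 + 20 = 0, which agrees with 1 − 1 + 0 = 0.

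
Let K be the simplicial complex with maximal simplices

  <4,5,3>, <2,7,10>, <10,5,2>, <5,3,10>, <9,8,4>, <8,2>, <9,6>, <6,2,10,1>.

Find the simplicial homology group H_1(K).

H_1 = Z^2.

We work with the vertex ordering 1 < 2 < 3 < 4 < 5 < 6 < 7 < 8 < 9 < 10. The simplices of K, each written with vertices in increasing order, are:

  0-simplices (10): [1], [2], [3], [4], [5], [6], [7], [8], [9], [10]
  1-simplices (19): [1,2], [1,6], [1,10], [2,5], [2,6], [2,7], [2,8], [2,10], [3,4], [3,5], [3,10], [4,5], [4,8], [4,9], [5,10], [6,9], [6,10], [7,10], [8,9]
  2-simplices (9): [1,2,6], [1,2,10], [1,6,10], [2,5,10], [2,6,10], [2,7,10], [3,4,5], [3,5,10], [4,8,9]
  3-simplices (1): [1,2,6,10]

Hence C_0 ≅ Z^10, C_1 ≅ Z^19, C_2 ≅ Z^9, C_3 ≅ Z^1.

∂_1: C_1 → C_0 sends each edge [p,q] (with p < q) to q − p.
The resulting 10×19 matrix has rank 9, and its Smith normal form has invariant factors (1,1,1,1,1,1,1,1,1).

The boundary map ∂_2: C_2 → C_1 acts by ∂[p,q,r] = [q,r] − [p,r] + [p,q]. For instance
  ∂[2,5,10] = [5,10] − [2,10] + [2,5],
  ∂[1,2,6] = [2,6] − [1,6] + [1,2].
This gives a 19×9 integer matrix of rank 8; reducing to Smith normal form yields diagonal entries (1,1,1,1,1,1,1,1).

∂_3: C_3 → C_2 sends each 3-simplex σ to the alternating sum Σ_i (−1)^i (σ with its i-th vertex removed). For instance
  ∂[1,2,6,10] = [2,6,10] − [1,6,10] + [1,2,10] − [1,2,6].
The resulting 9×1 matrix has rank 1, and its Smith normal form has invariant factors (1).

Computing H_k = (kernel of ∂_k) / (image of ∂_{k+1}):

  H_1: rank ker ∂_1 − rank ∂_2 = (19 − 9) − 8 = 2, and the invariant factors of ∂_2 are all 1, so H_1 ≅ Z^2.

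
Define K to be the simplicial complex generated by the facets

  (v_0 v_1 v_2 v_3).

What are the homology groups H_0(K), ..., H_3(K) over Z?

H_0 ≅ Z,  H_1 = 0,  H_2 = 0,  H_3 = 0.

We work with the vertex ordering v_0 < v_1 < v_2 < v_3. The simplices of K, each written with vertices in increasing order, are:

  0-simplices (4): [v_0], [v_1], [v_2], [v_3]
  1-simplices (6): [v_0,v_1], [v_0,v_2], [v_0,v_3], [v_1,v_2], [v_1,v_3], [v_2,v_3]
  2-simplices (4): [v_0,v_1,v_2], [v_0,v_1,v_3], [v_0,v_2,v_3], [v_1,v_2,v_3]
  3-simplices (1): [v_0,v_1,v_2,v_3]

giving chain groups C_0 ≅ Z^4, C_1 ≅ Z^6, C_2 ≅ Z^4, C_3 ≅ Z^1.

∂_1: C_1 → C_0 maps an edge to its endpoints' difference, ∂[p,q] = q − p.
The 4×6 boundary matrix has rank 3 and Smith normal form diag(1,1,1).

The boundary map ∂_2: C_2 → C_1 acts by ∂[p,q,r] = [q,r] − [p,r] + [p,q]. For instance
  ∂[v_0,v_1,v_3] = [v_1,v_3] − [v_0,v_3] + [v_0,v_1],
  ∂[v_0,v_1,v_2] = [v_1,v_2] − [v_0,v_2] + [v_0,v_1].
The resulting 6×4 matrix has rank 3, and its Smith normal form has invariant factors (1,1,1).

∂_3: C_3 → C_2 sends each 3-simplex σ to the alternating sum Σ_i (−1)^i (σ with its i-th vertex removed). For instance
  ∂[v_0,v_1,v_2,v_3] = [v_1,v_2,v_3] − [v_0,v_2,v_3] + [v_0,v_1,v_3] − [v_0,v_1,v_2].
As a 4×1 matrix over Z this has rank 1, with invariant factors (1).

Now H_k = ker ∂_k / im ∂_{k+1}, so:

  H_0: rank C_0 − rank ∂_1 = 4 − 3 = 1, and the invariant factors of ∂_1 are all 1, so H_0 ≅ Z.
  H_1: rank ker ∂_1 − rank ∂_2 = (6 − 3) − 3 = 0, and the invariant factors of ∂_2 are all 1, so H_1 ≅ 0.
  H_2: rank ker ∂_2 − rank ∂_3 = (4 − 3) − 1 = 0, and the invariant factors of ∂_3 are all 1, so H_2 ≅ 0.
  H_3: rank ker ∂_3 − rank ∂_4 = (1 − 1) − 0 = 0, and there is no ∂_4, so H_3 ≅ 0.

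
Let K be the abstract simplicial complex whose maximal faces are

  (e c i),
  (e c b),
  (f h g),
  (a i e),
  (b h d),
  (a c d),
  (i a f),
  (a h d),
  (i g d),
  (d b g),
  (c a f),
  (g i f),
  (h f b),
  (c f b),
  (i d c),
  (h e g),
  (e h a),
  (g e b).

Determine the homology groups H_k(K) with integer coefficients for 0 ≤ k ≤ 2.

H_0 ≅ Z,  H_1 ≅ Z ⊕ Z/2,  H_2 = 0.

Take the total order a < b < c < d < e < f < g < h < i on the vertex set. Then K (dimension 2) consists of the simplices:

  0-simplices (9): a, b, c, d, e, f, g, h, i
  1-simplices (27): ac, ad, ae, af, ah, ai, bc, bd, be, bf, bg, bh, cd, ce, cf, ci, dg, dh, di, eg, eh, ei, fg, fh, fi, gh, gi
  2-simplices (18): acd, acf, adh, aeh, aei, afi, bce, bcf, bdg, bdh, beg, bfh, cdi, cei, dgi, egh, fgh, fgi

so the chain groups are C_0 ≅ Z^9, C_1 ≅ Z^27, C_2 ≅ Z^18.

The boundary map ∂_1: C_1 → C_0 sends each edge [p,q] (with p < q) to q − p. For instance
  ∂gi = i − g.
This gives a 9×27 integer matrix of rank 8; reducing to Smith normal form yields diagonal entries (1,1,1,1,1,1,1,1).

∂_2: C_2 → C_1 sends each 2-simplex [p,q,r] to [q,r] − [p,r] + [p,q]. For instance
  ∂egh = gh − eh + eg,
  ∂afi = fi − ai + af.
The 27×18 boundary matrix has rank 18 and Smith normal form diag(1,1,1,1,1,1,1,1,1,1,1,1,1,1,1,1,1,2).

Computing H_k = (kernel of ∂_k) / (image of ∂_{k+1}):

  H_0: rank C_0 − rank ∂_1 = 9 − 8 = 1, and the invariant factors of ∂_1 are all 1, so H_0 = Z.
  H_1: rank ker ∂_1 − rank ∂_2 = (27 − 8) − 18 = 1, and ∂_2 has invariant factor 2 > 1, so H_1 = Z ⊕ Z/2.
  H_2: rank ker ∂_2 − rank ∂_3 = (18 − 18) − 0 = 0, and there is no ∂_3, so H_2 = 0.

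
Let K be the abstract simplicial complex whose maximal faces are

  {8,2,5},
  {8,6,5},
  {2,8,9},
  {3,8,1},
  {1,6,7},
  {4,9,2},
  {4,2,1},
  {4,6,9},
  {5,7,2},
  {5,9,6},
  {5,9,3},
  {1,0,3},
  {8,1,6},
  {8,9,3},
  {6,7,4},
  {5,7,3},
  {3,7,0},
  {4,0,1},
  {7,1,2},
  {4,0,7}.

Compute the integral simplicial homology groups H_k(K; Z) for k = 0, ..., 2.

We work with the vertex ordering 0 < 1 < 2 < 3 < 4 < 5 < 6 < 7 < 8 < 9. The simplices of K, each written with vertices in increasing order, are:

  0-simplices (10): [0], [1], [2], [3], [4], [5], [6], [7], [8], [9]
  1-simplices (30): (30 of them)
  2-simplices (20): (20 of them)

Hence C_0 ≅ Z^10, C_1 ≅ Z^30, C_2 ≅ Z^20.

Boundary ∂_1: C_1 → C_0 sends each edge [p,q] (with p < q) to q − p. For instance
  ∂[4,7] = [7] − [4].
As a 10×30 matrix over Z this has rank 9, with invariant factors (1,1,1,1,1,1,1,1,1).

Boundary ∂_2: C_2 → C_1 acts by ∂[p,q,r] = [q,r] − [p,r] + [p,q]. For instance
  ∂[4,6,7] = [6,7] − [4,7] + [4,6],
  ∂[0,1,4] = [1,4] − [0,4] + [0,1].
This gives a 30×20 integer matrix of rank 20; reducing to Smith normal form yields diagonal entries (1,1,1,1,1,1,1,1,1,1,1,1,1,1,1,1,1,1,1,2).

Now H_k = ker ∂_k / im ∂_{k+1}, so:

  H_0: rank C_0 − rank ∂_1 = 10 − 9 = 1, and the invariant factors of ∂_1 are all 1, so H_0 ≅ Z.
  H_1: rank ker ∂_1 − rank ∂_2 = (30 − 9) − 20 = 1, and ∂_2 has invariant factor 2 > 1, so H_1 ≅ Z × Z/2.
  H_2: rank ker ∂_2 − rank ∂_3 = (20 − 20) − 0 = 0, and there is no ∂_3, so H_2 ≅ 0.

(K is a triangulation of the Klein bottle.)

H_0 = Z,  H_1 = Z × Z/2,  H_2 = 0.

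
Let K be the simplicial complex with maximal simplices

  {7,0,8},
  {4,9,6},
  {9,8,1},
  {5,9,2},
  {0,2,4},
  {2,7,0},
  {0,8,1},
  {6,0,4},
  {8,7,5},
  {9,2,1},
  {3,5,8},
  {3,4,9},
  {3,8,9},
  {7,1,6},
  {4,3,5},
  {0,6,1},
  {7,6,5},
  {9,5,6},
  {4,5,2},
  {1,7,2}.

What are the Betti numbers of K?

We work with the vertex ordering 0 < 1 < 2 < 3 < 4 < 5 < 6 < 7 < 8 < 9. The simplices of K, each written with vertices in increasing order, are:

  0-simplices (10): [0], [1], [2], [3], [4], [5], [6], [7], [8], [9]
  1-simplices (30): (30 of them)
  2-simplices (20): (20 of them)

so the chain groups are C_0 ≅ Z^10, C_1 ≅ Z^30, C_2 ≅ Z^20.

Boundary ∂_1: C_1 → C_0 maps an edge to its endpoints' difference, ∂[p,q] = q − p.
The resulting 10×30 matrix has rank 9, and its Smith normal form has invariant factors (1,1,1,1,1,1,1,1,1).

The boundary map ∂_2: C_2 → C_1 sends each 2-simplex [p,q,r] to [q,r] − [p,r] + [p,q]. For instance
  ∂[4,6,9] = [6,9] − [4,9] + [4,6],
  ∂[2,4,5] = [4,5] − [2,5] + [2,4].
This gives a 30×20 integer matrix of rank 20; reducing to Smith normal form yields diagonal entries (1,1,1,1,1,1,1,1,1,1,1,1,1,1,1,1,1,1,1,2).

Computing H_k = (kernel of ∂_k) / (image of ∂_{k+1}):

  H_0: rank C_0 − rank ∂_1 = 10 − 9 = 1, and the invariant factors of ∂_1 are all 1, so H_0 = Z.
  H_1: rank ker ∂_1 − rank ∂_2 = (30 − 9) − 20 = 1, and ∂_2 has invariant factor 2 > 1, so H_1 = Z ⊕ Z_2.
  H_2: rank ker ∂_2 − rank ∂_3 = (20 − 20) − 0 = 0, and there is no ∂_3, so H_2 = 0.

As a check, the Euler characteristic is 10 − 30 + 20 = 0, which agrees with 1 − 1 + 0 = 0.

Hence the Betti numbers are b_0 = 1, b_1 = 1, b_2 = 0.

b_0 = 1, b_1 = 1, b_2 = 0.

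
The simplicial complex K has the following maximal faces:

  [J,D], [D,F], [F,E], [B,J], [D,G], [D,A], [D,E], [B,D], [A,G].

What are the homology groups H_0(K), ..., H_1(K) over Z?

H_0 ≅ Z,  H_1 ≅ Z^3.

Take the total order A < B < D < E < F < G < J on the vertex set. Then K (dimension 1) consists of the simplices:

  0-simplices (7): A, B, D, E, F, G, J
  1-simplices (9): AD, AG, BD, BJ, DE, DF, DG, DJ, EF

Hence C_0 ≅ Z^7, C_1 ≅ Z^9.

The boundary map ∂_1: C_1 → C_0 is given by ∂[p,q] = [q] − [p]. For instance
  ∂DF = F − D.
As a 7×9 matrix over Z this has rank 6, with invariant factors (1,1,1,1,1,1).

Reading off H_k = ker ∂_k / im ∂_{k+1}:

  H_0: rank C_0 − rank ∂_1 = 7 − 6 = 1, and the invariant factors of ∂_1 are all 1, so H_0 = Z.
  H_1: rank ker ∂_1 − rank ∂_2 = (9 − 6) − 0 = 3, and there is no ∂_2, so H_1 = Z^3.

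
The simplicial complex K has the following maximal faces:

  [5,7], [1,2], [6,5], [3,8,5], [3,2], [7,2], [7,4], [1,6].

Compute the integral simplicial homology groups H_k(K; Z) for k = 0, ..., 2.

H_0 = Z,  H_1 = Z^2,  H_2 = 0.

Take the total order 1 < 2 < 3 < 4 < 5 < 6 < 7 < 8 on the vertex set. Then K (dimension 2) consists of the simplices:

  0-simplices (8): [1], [2], [3], [4], [5], [6], [7], [8]
  1-simplices (10): [1,2], [1,6], [2,3], [2,7], [3,5], [3,8], [4,7], [5,6], [5,7], [5,8]
  2-simplices (1): [3,5,8]

giving chain groups C_0 ≅ Z^8, C_1 ≅ Z^10, C_2 ≅ Z^1.

The boundary map ∂_1: C_1 → C_0 sends each edge [p,q] (with p < q) to q − p. For instance
  ∂[5,7] = [7] − [5].
This gives a 8×10 integer matrix of rank 7; reducing to Smith normal form yields diagonal entries (1,1,1,1,1,1,1).

The boundary map ∂_2: C_2 → C_1 acts by ∂[p,q,r] = [q,r] − [p,r] + [p,q]. For instance
  ∂[3,5,8] = [5,8] − [3,8] + [3,5].
As a 10×1 matrix over Z this has rank 1, with invariant factors (1).

From H_k ≅ ker(∂_k) / im(∂_{k+1}) we obtain:

  H_0: rank C_0 − rank ∂_1 = 8 − 7 = 1, and the invariant factors of ∂_1 are all 1, so H_0 ≅ Z.
  H_1: rank ker ∂_1 − rank ∂_2 = (10 − 7) − 1 = 2, and the invariant factors of ∂_2 are all 1, so H_1 ≅ Z^2.
  H_2: rank ker ∂_2 − rank ∂_3 = (1 − 1) − 0 = 0, and there is no ∂_3, so H_2 ≅ 0.

As a check, the Euler characteristic is 8 − 10 + 1 = -1, which agrees with 1 − 2 + 0 = -1.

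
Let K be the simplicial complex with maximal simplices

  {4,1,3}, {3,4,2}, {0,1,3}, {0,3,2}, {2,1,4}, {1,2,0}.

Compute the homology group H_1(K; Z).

H_1 ≅ 0.

Order the vertices as 0 < 1 < 2 < 3 < 4. Listing each simplex with vertices in this order, K has dimension 2 with simplices:

  0-simplices (5): [0], [1], [2], [3], [4]
  1-simplices (9): [0,1], [0,2], [0,3], [1,2], [1,3], [1,4], [2,3], [2,4], [3,4]
  2-simplices (6): [0,1,2], [0,1,3], [0,2,3], [1,2,4], [1,3,4], [2,3,4]

Hence C_0 ≅ Z^5, C_1 ≅ Z^9, C_2 ≅ Z^6.

The boundary map ∂_1: C_1 → C_0 is given by ∂[p,q] = [q] − [p]. For instance
  ∂[0,1] = [1] − [0].
The 5×9 boundary matrix has rank 4 and Smith normal form diag(1,1,1,1).

The boundary map ∂_2: C_2 → C_1 acts by ∂[p,q,r] = [q,r] − [p,r] + [p,q]. For instance
  ∂[1,2,4] = [2,4] − [1,4] + [1,2],
  ∂[0,1,3] = [1,3] − [0,3] + [0,1].
As a 9×6 matrix over Z this has rank 5, with invariant factors (1,1,1,1,1).

Computing H_k = (kernel of ∂_k) / (image of ∂_{k+1}):

  H_1: rank ker ∂_1 − rank ∂_2 = (9 − 4) − 5 = 0, and the invariant factors of ∂_2 are all 1, so H_1 ≅ 0.

(K is a triangulation of the 2-sphere S^2.)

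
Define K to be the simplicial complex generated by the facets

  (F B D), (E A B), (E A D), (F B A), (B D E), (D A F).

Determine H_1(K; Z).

H_1 ≅ 0.

Take the total order A < B < D < E < F on the vertex set. Then K (dimension 2) consists of the simplices:

  0-simplices (5): A, B, D, E, F
  1-simplices (9): AB, AD, AE, AF, BD, BE, BF, DE, DF
  2-simplices (6): ABE, ABF, ADE, ADF, BDE, BDF

so the chain groups are C_0 ≅ Z^5, C_1 ≅ Z^9, C_2 ≅ Z^6.

Boundary ∂_1: C_1 → C_0 is given by ∂[p,q] = [q] − [p]. For instance
  ∂BF = F − B.
The 5×9 boundary matrix has rank 4 and Smith normal form diag(1,1,1,1).

∂_2: C_2 → C_1 maps a triangle to the signed sum of its edges. For instance
  ∂ABF = BF − AF + AB,
  ∂ADF = DF − AF + AD.
As a 9×6 matrix over Z this has rank 5, with invariant factors (1,1,1,1,1).

From H_k ≅ ker(∂_k) / im(∂_{k+1}) we obtain:

  H_1: rank ker ∂_1 − rank ∂_2 = (9 − 4) − 5 = 0, and the invariant factors of ∂_2 are all 1, so H_1 ≅ 0.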